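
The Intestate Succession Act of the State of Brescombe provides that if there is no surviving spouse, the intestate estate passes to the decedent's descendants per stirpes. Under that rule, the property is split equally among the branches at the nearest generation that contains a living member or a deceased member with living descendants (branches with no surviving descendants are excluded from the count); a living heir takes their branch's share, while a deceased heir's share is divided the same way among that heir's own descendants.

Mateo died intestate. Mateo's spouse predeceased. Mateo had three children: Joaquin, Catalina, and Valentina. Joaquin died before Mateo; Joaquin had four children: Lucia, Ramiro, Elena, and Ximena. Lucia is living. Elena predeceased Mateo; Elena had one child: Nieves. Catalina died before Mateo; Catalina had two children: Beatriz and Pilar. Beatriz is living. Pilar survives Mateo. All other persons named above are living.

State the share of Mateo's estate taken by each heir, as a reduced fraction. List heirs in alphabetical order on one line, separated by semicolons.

Beatriz 1/6; Lucia 1/12; Nieves 1/12; Pilar 1/6; Ramiro 1/12; Valentina 1/3; Ximena 1/12

There is no surviving spouse, so the entire estate passes to Mateo's descendants per stirpes.
The estate is divided into 3 equal shares of 1/3 among Joaquin, Catalina, Valentina.
Joaquin predeceased; the 1/3 allotted to Joaquin's branch passes to Joaquin's issue by representation.
The 1/3 is divided into 4 equal shares of 1/12 among Lucia, Ramiro, Elena, Ximena.
Lucia is living and takes 1/12.
Ramiro is living and takes 1/12.
Elena predeceased; the 1/12 allotted to Elena's branch passes to Elena's issue by representation.
Nieves is the sole taker at this level and receives the full 1/12.
Ximena is living and takes 1/12.
Catalina predeceased; the 1/3 allotted to Catalina's branch passes to Catalina's issue by representation.
The 1/3 is divided into 2 equal shares of 1/6 among Beatriz, Pilar.
Beatriz is living and takes 1/6.
Pilar is living and takes 1/6.
Valentina is living and takes 1/3.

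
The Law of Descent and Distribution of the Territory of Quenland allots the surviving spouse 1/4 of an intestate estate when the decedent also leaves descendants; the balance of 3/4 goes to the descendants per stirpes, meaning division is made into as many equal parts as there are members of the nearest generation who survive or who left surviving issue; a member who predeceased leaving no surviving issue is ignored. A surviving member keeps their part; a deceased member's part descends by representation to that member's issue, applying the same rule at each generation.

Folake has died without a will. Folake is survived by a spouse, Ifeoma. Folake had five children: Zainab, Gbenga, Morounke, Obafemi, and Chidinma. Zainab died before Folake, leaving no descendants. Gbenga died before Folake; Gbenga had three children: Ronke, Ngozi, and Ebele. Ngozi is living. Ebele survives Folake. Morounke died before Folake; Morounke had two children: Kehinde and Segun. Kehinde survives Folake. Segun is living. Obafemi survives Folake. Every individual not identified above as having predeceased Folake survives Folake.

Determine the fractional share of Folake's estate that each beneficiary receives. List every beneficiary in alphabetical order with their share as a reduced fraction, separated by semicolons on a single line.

Ifeoma, as surviving spouse, takes 1/4.
The remaining 3/4 passes to Folake's descendants per stirpes.
Zainab left no surviving issue, so that branch lapses and is disregarded.
The 3/4 is divided into 4 equal shares of 3/16 among Gbenga, Morounke, Obafemi, Chidinma.
Gbenga predeceased; the 3/16 allotted to Gbenga's branch passes to Gbenga's issue by representation.
The 3/16 is divided into 3 equal shares of 1/16 among Ronke, Ngozi, Ebele.
Ronke is living and takes 1/16.
Ngozi is living and takes 1/16.
Ebele is living and takes 1/16.
Morounke predeceased; the 3/16 allotted to Morounke's branch passes to Morounke's issue by representation.
The 3/16 is divided into 2 equal shares of 3/32 among Kehinde, Segun.
Kehinde is living and takes 3/32.
Segun is living and takes 3/32.
Obafemi is living and takes 3/16.
Chidinma is living and takes 3/16.

Chidinma 3/16; Ebele 1/16; Ifeoma 1/4; Kehinde 3/32; Ngozi 1/16; Obafemi 3/16; Ronke 1/16; Segun 3/32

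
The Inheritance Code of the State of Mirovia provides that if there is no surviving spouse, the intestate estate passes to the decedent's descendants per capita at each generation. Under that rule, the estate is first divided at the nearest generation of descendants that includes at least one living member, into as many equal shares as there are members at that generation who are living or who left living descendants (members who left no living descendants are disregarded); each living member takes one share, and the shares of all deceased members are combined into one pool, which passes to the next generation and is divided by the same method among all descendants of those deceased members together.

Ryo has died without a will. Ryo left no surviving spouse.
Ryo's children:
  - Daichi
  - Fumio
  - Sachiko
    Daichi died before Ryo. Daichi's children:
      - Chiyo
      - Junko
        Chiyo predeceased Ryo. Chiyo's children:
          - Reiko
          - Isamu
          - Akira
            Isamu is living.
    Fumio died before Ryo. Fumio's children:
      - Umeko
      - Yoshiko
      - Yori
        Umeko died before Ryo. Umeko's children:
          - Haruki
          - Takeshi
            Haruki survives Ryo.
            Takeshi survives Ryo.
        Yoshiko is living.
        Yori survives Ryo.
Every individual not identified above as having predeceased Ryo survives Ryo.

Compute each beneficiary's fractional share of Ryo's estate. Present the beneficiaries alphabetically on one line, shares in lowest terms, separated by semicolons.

Akira 4/75; Haruki 4/75; Isamu 4/75; Junko 2/15; Reiko 4/75; Sachiko 1/3; Takeshi 4/75; Yori 2/15; Yoshiko 2/15

There is no surviving spouse, so the entire estate passes to Ryo's descendants per capita at each generation.
At generation 1 (Daichi, Fumio, Sachiko) there are 3 shares of (1)/3 = 1/3 each.
Living: Sachiko — each takes 1/3.
Deceased: Daichi and Fumio. Their combined 2/3 is pooled and carried to generation 2.
At generation 2 (Chiyo, Junko, Umeko, Yoshiko, Yori) there are 5 shares of (2/3)/5 = 2/15 each.
Living: Junko, Yoshiko, and Yori — each takes 2/15.
Deceased: Chiyo and Umeko. Their combined 4/15 is pooled and carried to generation 3.
At generation 3 (Reiko, Isamu, Akira, Haruki, Takeshi) there are 5 shares of (4/15)/5 = 4/75 each.
Living: Reiko, Isamu, Akira, Haruki, and Takeshi — each takes 4/75.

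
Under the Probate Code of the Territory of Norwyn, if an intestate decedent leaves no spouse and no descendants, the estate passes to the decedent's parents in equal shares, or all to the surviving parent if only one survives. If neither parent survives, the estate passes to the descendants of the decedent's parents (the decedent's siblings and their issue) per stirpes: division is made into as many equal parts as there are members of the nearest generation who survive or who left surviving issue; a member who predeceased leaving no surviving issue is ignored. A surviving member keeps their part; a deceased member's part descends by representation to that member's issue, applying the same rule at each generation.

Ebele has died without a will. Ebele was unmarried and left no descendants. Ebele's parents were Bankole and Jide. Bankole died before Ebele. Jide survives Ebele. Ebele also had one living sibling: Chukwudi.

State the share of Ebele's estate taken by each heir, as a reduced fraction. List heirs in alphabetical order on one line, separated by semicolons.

Jide 1

Only one parent, Jide, survives, so Jide takes the entire estate. The siblings take nothing because a surviving parent has priority.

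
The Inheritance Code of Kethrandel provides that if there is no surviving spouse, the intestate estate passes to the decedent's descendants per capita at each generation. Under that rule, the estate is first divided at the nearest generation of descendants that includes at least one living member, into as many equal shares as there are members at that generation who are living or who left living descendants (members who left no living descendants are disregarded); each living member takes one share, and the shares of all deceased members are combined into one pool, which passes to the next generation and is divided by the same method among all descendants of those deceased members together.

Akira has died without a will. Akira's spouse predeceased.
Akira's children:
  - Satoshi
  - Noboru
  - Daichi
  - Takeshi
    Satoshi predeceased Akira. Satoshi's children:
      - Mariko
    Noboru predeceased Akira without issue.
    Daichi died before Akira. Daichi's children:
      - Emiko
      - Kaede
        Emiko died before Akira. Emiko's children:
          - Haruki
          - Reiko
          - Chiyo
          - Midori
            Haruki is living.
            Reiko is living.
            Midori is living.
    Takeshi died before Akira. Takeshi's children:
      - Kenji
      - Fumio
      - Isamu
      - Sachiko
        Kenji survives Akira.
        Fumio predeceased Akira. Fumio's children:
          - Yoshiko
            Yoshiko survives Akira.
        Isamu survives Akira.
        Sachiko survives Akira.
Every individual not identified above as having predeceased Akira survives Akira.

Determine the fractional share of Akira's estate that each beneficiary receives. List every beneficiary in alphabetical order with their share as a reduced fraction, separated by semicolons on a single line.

There is no surviving spouse, so the entire estate passes to Akira's descendants per capita at each generation.
No one at generation 1 (Satoshi, Daichi, Takeshi) is living; moving to the next generation.
At generation 2 (Mariko, Emiko, Kaede, Kenji, Fumio, Isamu, Sachiko) there are 7 shares of (1)/7 = 1/7 each.
Living: Mariko, Kaede, Kenji, Isamu, and Sachiko — each takes 1/7.
Deceased: Emiko and Fumio. Their combined 2/7 is pooled and carried to generation 3.
At generation 3 (Haruki, Reiko, Chiyo, Midori, Yoshiko) there are 5 shares of (2/7)/5 = 2/35 each.
Living: Haruki, Reiko, Chiyo, Midori, and Yoshiko — each takes 2/35.

Chiyo 2/35; Haruki 2/35; Isamu 1/7; Kaede 1/7; Kenji 1/7; Mariko 1/7; Midori 2/35; Reiko 2/35; Sachiko 1/7; Yoshiko 2/35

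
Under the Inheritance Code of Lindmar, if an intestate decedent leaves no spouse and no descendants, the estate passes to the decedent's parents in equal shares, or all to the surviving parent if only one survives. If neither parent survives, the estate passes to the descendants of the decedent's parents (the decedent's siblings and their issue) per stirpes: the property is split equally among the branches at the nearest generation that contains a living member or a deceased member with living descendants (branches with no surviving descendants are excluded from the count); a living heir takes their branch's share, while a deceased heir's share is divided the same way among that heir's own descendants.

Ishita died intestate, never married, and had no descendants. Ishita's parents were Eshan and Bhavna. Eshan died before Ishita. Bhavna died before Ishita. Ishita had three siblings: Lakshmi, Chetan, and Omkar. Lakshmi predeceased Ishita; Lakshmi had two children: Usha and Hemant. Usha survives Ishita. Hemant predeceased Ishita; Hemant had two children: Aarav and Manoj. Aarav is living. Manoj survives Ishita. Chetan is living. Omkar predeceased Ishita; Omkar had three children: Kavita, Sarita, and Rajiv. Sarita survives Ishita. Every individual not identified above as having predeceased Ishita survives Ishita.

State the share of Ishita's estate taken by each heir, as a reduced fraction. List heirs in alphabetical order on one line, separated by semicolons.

Neither parent survives and there are no descendants, so the estate passes to Ishita's siblings and their issue per stirpes.
The estate is divided into 3 equal shares of 1/3 among Lakshmi, Chetan, Omkar.
Lakshmi predeceased; the 1/3 allotted to Lakshmi's branch passes to Lakshmi's issue by representation.
The 1/3 is divided into 2 equal shares of 1/6 among Usha, Hemant.
Usha is living and takes 1/6.
Hemant predeceased; the 1/6 allotted to Hemant's branch passes to Hemant's issue by representation.
The 1/6 is divided into 2 equal shares of 1/12 among Aarav, Manoj.
Aarav is living and takes 1/12.
Manoj is living and takes 1/12.
Chetan is living and takes 1/3.
Omkar predeceased; the 1/3 allotted to Omkar's branch passes to Omkar's issue by representation.
The 1/3 is divided into 3 equal shares of 1/9 among Kavita, Sarita, Rajiv.
Kavita is living and takes 1/9.
Sarita is living and takes 1/9.
Rajiv is living and takes 1/9.

Aarav 1/12; Chetan 1/3; Kavita 1/9; Manoj 1/12; Rajiv 1/9; Sarita 1/9; Usha 1/6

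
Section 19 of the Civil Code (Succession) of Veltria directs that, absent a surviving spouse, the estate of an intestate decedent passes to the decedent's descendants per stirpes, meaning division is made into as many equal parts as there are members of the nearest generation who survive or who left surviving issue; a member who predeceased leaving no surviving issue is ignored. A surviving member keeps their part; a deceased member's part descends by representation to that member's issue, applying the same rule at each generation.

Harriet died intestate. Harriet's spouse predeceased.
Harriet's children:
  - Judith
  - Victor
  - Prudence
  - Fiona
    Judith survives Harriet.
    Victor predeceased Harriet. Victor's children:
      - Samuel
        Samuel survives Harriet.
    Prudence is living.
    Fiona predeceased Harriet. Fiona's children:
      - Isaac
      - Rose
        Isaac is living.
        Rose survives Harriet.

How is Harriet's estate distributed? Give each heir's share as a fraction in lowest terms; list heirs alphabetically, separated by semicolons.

There is no surviving spouse, so the entire estate passes to Harriet's descendants per stirpes.
The estate is divided into 4 equal shares of 1/4 among Judith, Victor, Prudence, Fiona.
Judith is living and takes 1/4.
Victor predeceased; the 1/4 allotted to Victor's branch passes to Victor's issue by representation.
Samuel is the sole taker at this level and receives the full 1/4.
Prudence is living and takes 1/4.
Fiona predeceased; the 1/4 allotted to Fiona's branch passes to Fiona's issue by representation.
The 1/4 is divided into 2 equal shares of 1/8 among Isaac, Rose.
Isaac is living and takes 1/8.
Rose is living and takes 1/8.

Isaac 1/8; Judith 1/4; Prudence 1/4; Rose 1/8; Samuel 1/4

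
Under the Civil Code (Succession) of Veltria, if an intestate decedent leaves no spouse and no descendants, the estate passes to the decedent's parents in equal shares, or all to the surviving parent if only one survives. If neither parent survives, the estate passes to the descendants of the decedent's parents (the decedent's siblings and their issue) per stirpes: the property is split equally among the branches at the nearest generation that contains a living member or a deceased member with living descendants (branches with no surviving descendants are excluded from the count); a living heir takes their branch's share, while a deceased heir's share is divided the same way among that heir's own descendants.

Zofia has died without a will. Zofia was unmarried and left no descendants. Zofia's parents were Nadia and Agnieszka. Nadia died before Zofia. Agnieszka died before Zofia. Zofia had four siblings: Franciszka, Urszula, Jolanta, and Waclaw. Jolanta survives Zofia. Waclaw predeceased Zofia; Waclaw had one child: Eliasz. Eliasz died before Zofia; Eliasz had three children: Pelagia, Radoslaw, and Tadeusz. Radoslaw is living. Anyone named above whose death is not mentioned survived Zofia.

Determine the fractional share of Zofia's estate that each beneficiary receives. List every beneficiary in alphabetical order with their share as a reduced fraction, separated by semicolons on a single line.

Franciszka 1/4; Jolanta 1/4; Pelagia 1/12; Radoslaw 1/12; Tadeusz 1/12; Urszula 1/4

Neither parent survives and there are no descendants, so the estate passes to Zofia's siblings and their issue per stirpes.
The estate is divided into 4 equal shares of 1/4 among Franciszka, Urszula, Jolanta, Waclaw.
Franciszka is living and takes 1/4.
Urszula is living and takes 1/4.
Jolanta is living and takes 1/4.
Waclaw predeceased; the 1/4 allotted to Waclaw's branch passes to Waclaw's issue by representation.
Eliasz's line is the sole branch at this level, so the full 1/4 passes to Eliasz's issue by representation.
The 1/4 is divided into 3 equal shares of 1/12 among Pelagia, Radoslaw, Tadeusz.
Pelagia is living and takes 1/12.
Radoslaw is living and takes 1/12.
Tadeusz is living and takes 1/12.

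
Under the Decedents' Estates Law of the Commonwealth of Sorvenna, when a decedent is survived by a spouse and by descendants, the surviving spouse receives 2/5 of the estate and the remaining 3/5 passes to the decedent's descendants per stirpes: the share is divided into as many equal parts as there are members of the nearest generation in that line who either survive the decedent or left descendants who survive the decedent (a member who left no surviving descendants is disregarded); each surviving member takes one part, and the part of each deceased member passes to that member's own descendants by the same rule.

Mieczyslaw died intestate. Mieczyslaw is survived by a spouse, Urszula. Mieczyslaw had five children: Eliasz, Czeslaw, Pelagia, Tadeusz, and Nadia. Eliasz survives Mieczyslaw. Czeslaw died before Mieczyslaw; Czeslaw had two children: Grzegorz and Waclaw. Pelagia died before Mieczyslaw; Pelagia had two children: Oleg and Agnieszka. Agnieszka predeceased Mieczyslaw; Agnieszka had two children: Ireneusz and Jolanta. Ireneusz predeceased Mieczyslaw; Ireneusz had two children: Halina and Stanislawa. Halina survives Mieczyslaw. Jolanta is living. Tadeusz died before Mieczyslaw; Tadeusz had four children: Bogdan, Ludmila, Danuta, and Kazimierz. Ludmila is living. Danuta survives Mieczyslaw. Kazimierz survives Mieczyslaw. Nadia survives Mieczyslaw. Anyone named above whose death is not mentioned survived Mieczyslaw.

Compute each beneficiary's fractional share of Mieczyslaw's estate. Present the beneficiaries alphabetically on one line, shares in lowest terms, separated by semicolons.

Urszula, as surviving spouse, takes 2/5.
The remaining 3/5 passes to Mieczyslaw's descendants per stirpes.
The 3/5 is divided into 5 equal shares of 3/25 among Eliasz, Czeslaw, Pelagia, Tadeusz, Nadia.
Eliasz is living and takes 3/25.
Czeslaw predeceased; the 3/25 allotted to Czeslaw's branch passes to Czeslaw's issue by representation.
The 3/25 is divided into 2 equal shares of 3/50 among Grzegorz, Waclaw.
Grzegorz is living and takes 3/50.
Waclaw is living and takes 3/50.
Pelagia predeceased; the 3/25 allotted to Pelagia's branch passes to Pelagia's issue by representation.
The 3/25 is divided into 2 equal shares of 3/50 among Oleg, Agnieszka.
Oleg is living and takes 3/50.
Agnieszka predeceased; the 3/50 allotted to Agnieszka's branch passes to Agnieszka's issue by representation.
The 3/50 is divided into 2 equal shares of 3/100 among Ireneusz, Jolanta.
Ireneusz predeceased; the 3/100 allotted to Ireneusz's branch passes to Ireneusz's issue by representation.
The 3/100 is divided into 2 equal shares of 3/200 among Halina, Stanislawa.
Halina is living and takes 3/200.
Stanislawa is living and takes 3/200.
Jolanta is living and takes 3/100.
Tadeusz predeceased; the 3/25 allotted to Tadeusz's branch passes to Tadeusz's issue by representation.
The 3/25 is divided into 4 equal shares of 3/100 among Bogdan, Ludmila, Danuta, Kazimierz.
Bogdan is living and takes 3/100.
Ludmila is living and takes 3/100.
Danuta is living and takes 3/100.
Kazimierz is living and takes 3/100.
Nadia is living and takes 3/25.

Bogdan 3/100; Danuta 3/100; Eliasz 3/25; Grzegorz 3/50; Halina 3/200; Jolanta 3/100; Kazimierz 3/100; Ludmila 3/100; Nadia 3/25; Oleg 3/50; Stanislawa 3/200; Urszula 2/5; Waclaw 3/50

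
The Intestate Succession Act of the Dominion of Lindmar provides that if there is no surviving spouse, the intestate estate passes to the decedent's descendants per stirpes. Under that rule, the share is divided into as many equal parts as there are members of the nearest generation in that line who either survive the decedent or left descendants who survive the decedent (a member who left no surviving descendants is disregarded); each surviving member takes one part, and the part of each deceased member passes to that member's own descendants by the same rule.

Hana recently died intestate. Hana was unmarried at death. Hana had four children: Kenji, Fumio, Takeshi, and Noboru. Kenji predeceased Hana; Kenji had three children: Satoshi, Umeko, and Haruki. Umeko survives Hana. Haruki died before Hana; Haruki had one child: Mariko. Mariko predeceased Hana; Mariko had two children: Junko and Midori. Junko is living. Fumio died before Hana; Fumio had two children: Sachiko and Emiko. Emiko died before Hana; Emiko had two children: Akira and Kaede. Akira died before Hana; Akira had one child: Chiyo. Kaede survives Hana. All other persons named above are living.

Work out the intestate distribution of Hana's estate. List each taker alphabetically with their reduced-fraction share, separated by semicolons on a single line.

There is no surviving spouse, so the entire estate passes to Hana's descendants per stirpes.
The estate is divided into 4 equal shares of 1/4 among Kenji, Fumio, Takeshi, Noboru.
Kenji predeceased; the 1/4 allotted to Kenji's branch passes to Kenji's issue by representation.
The 1/4 is divided into 3 equal shares of 1/12 among Satoshi, Umeko, Haruki.
Satoshi is living and takes 1/12.
Umeko is living and takes 1/12.
Haruki predeceased; the 1/12 allotted to Haruki's branch passes to Haruki's issue by representation.
Mariko's line is the sole branch at this level, so the full 1/12 passes to Mariko's issue by representation.
The 1/12 is divided into 2 equal shares of 1/24 among Junko, Midori.
Junko is living and takes 1/24.
Midori is living and takes 1/24.
Fumio predeceased; the 1/4 allotted to Fumio's branch passes to Fumio's issue by representation.
The 1/4 is divided into 2 equal shares of 1/8 among Sachiko, Emiko.
Sachiko is living and takes 1/8.
Emiko predeceased; the 1/8 allotted to Emiko's branch passes to Emiko's issue by representation.
The 1/8 is divided into 2 equal shares of 1/16 among Akira, Kaede.
Akira predeceased; the 1/16 allotted to Akira's branch passes to Akira's issue by representation.
Chiyo is the sole taker at this level and receives the full 1/16.
Kaede is living and takes 1/16.
Takeshi is living and takes 1/4.
Noboru is living and takes 1/4.

Chiyo 1/16; Junko 1/24; Kaede 1/16; Midori 1/24; Noboru 1/4; Sachiko 1/8; Satoshi 1/12; Takeshi 1/4; Umeko 1/12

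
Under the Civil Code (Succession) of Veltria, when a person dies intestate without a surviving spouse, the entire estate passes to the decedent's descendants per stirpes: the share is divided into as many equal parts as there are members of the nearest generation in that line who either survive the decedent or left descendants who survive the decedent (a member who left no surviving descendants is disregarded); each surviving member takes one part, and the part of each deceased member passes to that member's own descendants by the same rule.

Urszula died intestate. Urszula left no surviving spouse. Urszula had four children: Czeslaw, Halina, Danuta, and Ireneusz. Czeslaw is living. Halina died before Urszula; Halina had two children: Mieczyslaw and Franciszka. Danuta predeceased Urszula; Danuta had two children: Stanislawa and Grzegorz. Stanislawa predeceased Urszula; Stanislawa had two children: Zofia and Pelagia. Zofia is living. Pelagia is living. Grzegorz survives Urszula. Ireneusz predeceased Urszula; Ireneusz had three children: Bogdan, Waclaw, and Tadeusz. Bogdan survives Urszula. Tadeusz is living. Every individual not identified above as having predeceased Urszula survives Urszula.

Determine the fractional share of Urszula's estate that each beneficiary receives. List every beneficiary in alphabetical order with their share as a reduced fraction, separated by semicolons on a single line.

Bogdan 1/12; Czeslaw 1/4; Franciszka 1/8; Grzegorz 1/8; Mieczyslaw 1/8; Pelagia 1/16; Tadeusz 1/12; Waclaw 1/12; Zofia 1/16

There is no surviving spouse, so the entire estate passes to Urszula's descendants per stirpes.
The estate is divided into 4 equal shares of 1/4 among Czeslaw, Halina, Danuta, Ireneusz.
Czeslaw is living and takes 1/4.
Halina predeceased; the 1/4 allotted to Halina's branch passes to Halina's issue by representation.
The 1/4 is divided into 2 equal shares of 1/8 among Mieczyslaw, Franciszka.
Mieczyslaw is living and takes 1/8.
Franciszka is living and takes 1/8.
Danuta predeceased; the 1/4 allotted to Danuta's branch passes to Danuta's issue by representation.
The 1/4 is divided into 2 equal shares of 1/8 among Stanislawa, Grzegorz.
Stanislawa predeceased; the 1/8 allotted to Stanislawa's branch passes to Stanislawa's issue by representation.
The 1/8 is divided into 2 equal shares of 1/16 among Zofia, Pelagia.
Zofia is living and takes 1/16.
Pelagia is living and takes 1/16.
Grzegorz is living and takes 1/8.
Ireneusz predeceased; the 1/4 allotted to Ireneusz's branch passes to Ireneusz's issue by representation.
The 1/4 is divided into 3 equal shares of 1/12 among Bogdan, Waclaw, Tadeusz.
Bogdan is living and takes 1/12.
Waclaw is living and takes 1/12.
Tadeusz is living and takes 1/12.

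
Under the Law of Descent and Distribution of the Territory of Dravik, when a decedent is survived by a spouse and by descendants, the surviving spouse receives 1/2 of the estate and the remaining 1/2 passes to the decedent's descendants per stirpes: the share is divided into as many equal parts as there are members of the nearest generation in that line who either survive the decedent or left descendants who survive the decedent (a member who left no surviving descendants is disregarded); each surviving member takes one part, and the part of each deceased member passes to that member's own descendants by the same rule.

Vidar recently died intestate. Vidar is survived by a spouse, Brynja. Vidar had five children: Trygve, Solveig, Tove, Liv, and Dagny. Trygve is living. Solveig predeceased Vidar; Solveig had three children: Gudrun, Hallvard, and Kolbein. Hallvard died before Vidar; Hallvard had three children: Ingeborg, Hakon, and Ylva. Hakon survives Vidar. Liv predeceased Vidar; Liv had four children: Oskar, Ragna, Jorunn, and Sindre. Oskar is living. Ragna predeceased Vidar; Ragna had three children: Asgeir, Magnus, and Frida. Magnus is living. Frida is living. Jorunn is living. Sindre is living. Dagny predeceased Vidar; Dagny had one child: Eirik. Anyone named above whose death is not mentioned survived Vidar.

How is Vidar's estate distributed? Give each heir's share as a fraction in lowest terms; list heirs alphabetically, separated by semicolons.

Asgeir 1/120; Brynja 1/2; Eirik 1/10; Frida 1/120; Gudrun 1/30; Hakon 1/90; Ingeborg 1/90; Jorunn 1/40; Kolbein 1/30; Magnus 1/120; Oskar 1/40; Sindre 1/40; Tove 1/10; Trygve 1/10; Ylva 1/90

Brynja, as surviving spouse, takes 1/2.
The remaining 1/2 passes to Vidar's descendants per stirpes.
The 1/2 is divided into 5 equal shares of 1/10 among Trygve, Solveig, Tove, Liv, Dagny.
Trygve is living and takes 1/10.
Solveig predeceased; the 1/10 allotted to Solveig's branch passes to Solveig's issue by representation.
The 1/10 is divided into 3 equal shares of 1/30 among Gudrun, Hallvard, Kolbein.
Gudrun is living and takes 1/30.
Hallvard predeceased; the 1/30 allotted to Hallvard's branch passes to Hallvard's issue by representation.
The 1/30 is divided into 3 equal shares of 1/90 among Ingeborg, Hakon, Ylva.
Ingeborg is living and takes 1/90.
Hakon is living and takes 1/90.
Ylva is living and takes 1/90.
Kolbein is living and takes 1/30.
Tove is living and takes 1/10.
Liv predeceased; the 1/10 allotted to Liv's branch passes to Liv's issue by representation.
The 1/10 is divided into 4 equal shares of 1/40 among Oskar, Ragna, Jorunn, Sindre.
Oskar is living and takes 1/40.
Ragna predeceased; the 1/40 allotted to Ragna's branch passes to Ragna's issue by representation.
The 1/40 is divided into 3 equal shares of 1/120 among Asgeir, Magnus, Frida.
Asgeir is living and takes 1/120.
Magnus is living and takes 1/120.
Frida is living and takes 1/120.
Jorunn is living and takes 1/40.
Sindre is living and takes 1/40.
Dagny predeceased; the 1/10 allotted to Dagny's branch passes to Dagny's issue by representation.
Eirik is the sole taker at this level and receives the full 1/10.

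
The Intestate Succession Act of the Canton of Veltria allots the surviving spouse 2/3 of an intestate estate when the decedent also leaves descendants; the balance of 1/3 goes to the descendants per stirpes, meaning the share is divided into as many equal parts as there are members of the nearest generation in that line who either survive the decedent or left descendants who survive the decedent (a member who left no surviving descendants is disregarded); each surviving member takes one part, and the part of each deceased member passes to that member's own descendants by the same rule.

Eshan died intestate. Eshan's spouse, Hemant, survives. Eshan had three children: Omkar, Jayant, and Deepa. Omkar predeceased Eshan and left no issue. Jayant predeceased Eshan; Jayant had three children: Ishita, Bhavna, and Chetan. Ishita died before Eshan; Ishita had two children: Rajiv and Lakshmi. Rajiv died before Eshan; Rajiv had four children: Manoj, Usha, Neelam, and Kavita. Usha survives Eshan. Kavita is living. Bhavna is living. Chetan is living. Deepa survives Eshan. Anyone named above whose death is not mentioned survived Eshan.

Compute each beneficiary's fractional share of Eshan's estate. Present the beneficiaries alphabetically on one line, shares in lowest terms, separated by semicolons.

Bhavna 1/18; Chetan 1/18; Deepa 1/6; Hemant 2/3; Kavita 1/144; Lakshmi 1/36; Manoj 1/144; Neelam 1/144; Usha 1/144

Hemant, as surviving spouse, takes 2/3.
The remaining 1/3 passes to Eshan's descendants per stirpes.
Omkar left no surviving issue, so that branch lapses and is disregarded.
The 1/3 is divided into 2 equal shares of 1/6 among Jayant, Deepa.
Jayant predeceased; the 1/6 allotted to Jayant's branch passes to Jayant's issue by representation.
The 1/6 is divided into 3 equal shares of 1/18 among Ishita, Bhavna, Chetan.
Ishita predeceased; the 1/18 allotted to Ishita's branch passes to Ishita's issue by representation.
The 1/18 is divided into 2 equal shares of 1/36 among Rajiv, Lakshmi.
Rajiv predeceased; the 1/36 allotted to Rajiv's branch passes to Rajiv's issue by representation.
The 1/36 is divided into 4 equal shares of 1/144 among Manoj, Usha, Neelam, Kavita.
Manoj is living and takes 1/144.
Usha is living and takes 1/144.
Neelam is living and takes 1/144.
Kavita is living and takes 1/144.
Lakshmi is living and takes 1/36.
Bhavna is living and takes 1/18.
Chetan is living and takes 1/18.
Deepa is living and takes 1/6.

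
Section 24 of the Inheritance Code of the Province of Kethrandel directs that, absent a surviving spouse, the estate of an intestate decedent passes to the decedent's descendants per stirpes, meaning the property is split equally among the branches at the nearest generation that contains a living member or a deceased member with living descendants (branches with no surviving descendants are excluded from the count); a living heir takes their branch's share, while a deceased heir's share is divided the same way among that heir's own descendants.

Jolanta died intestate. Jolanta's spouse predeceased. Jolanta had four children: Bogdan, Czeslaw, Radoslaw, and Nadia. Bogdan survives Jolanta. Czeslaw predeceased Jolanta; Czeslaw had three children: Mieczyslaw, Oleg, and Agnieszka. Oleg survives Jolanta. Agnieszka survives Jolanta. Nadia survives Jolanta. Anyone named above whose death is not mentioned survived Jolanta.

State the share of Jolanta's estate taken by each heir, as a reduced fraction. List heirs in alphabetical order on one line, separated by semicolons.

Agnieszka 1/12; Bogdan 1/4; Mieczyslaw 1/12; Nadia 1/4; Oleg 1/12; Radoslaw 1/4

There is no surviving spouse, so the entire estate passes to Jolanta's descendants per stirpes.
The estate is divided into 4 equal shares of 1/4 among Bogdan, Czeslaw, Radoslaw, Nadia.
Bogdan is living and takes 1/4.
Czeslaw predeceased; the 1/4 allotted to Czeslaw's branch passes to Czeslaw's issue by representation.
The 1/4 is divided into 3 equal shares of 1/12 among Mieczyslaw, Oleg, Agnieszka.
Mieczyslaw is living and takes 1/12.
Oleg is living and takes 1/12.
Agnieszka is living and takes 1/12.
Radoslaw is living and takes 1/4.
Nadia is living and takes 1/4.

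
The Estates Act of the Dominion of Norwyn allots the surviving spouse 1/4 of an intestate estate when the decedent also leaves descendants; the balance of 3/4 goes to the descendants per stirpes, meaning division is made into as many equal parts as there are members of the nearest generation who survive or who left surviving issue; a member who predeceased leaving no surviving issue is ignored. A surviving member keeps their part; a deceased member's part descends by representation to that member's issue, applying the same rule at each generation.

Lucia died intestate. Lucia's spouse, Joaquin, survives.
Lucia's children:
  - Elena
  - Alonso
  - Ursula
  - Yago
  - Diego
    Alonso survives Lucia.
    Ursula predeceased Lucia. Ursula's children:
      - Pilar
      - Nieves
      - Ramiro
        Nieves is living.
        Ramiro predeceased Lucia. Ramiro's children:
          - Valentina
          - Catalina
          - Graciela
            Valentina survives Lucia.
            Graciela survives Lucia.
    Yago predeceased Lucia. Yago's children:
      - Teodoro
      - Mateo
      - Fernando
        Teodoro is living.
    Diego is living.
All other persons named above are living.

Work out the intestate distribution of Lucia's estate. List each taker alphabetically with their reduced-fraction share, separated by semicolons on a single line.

Joaquin, as surviving spouse, takes 1/4.
The remaining 3/4 passes to Lucia's descendants per stirpes.
The 3/4 is divided into 5 equal shares of 3/20 among Elena, Alonso, Ursula, Yago, Diego.
Elena is living and takes 3/20.
Alonso is living and takes 3/20.
Ursula predeceased; the 3/20 allotted to Ursula's branch passes to Ursula's issue by representation.
The 3/20 is divided into 3 equal shares of 1/20 among Pilar, Nieves, Ramiro.
Pilar is living and takes 1/20.
Nieves is living and takes 1/20.
Ramiro predeceased; the 1/20 allotted to Ramiro's branch passes to Ramiro's issue by representation.
The 1/20 is divided into 3 equal shares of 1/60 among Valentina, Catalina, Graciela.
Valentina is living and takes 1/60.
Catalina is living and takes 1/60.
Graciela is living and takes 1/60.
Yago predeceased; the 3/20 allotted to Yago's branch passes to Yago's issue by representation.
The 3/20 is divided into 3 equal shares of 1/20 among Teodoro, Mateo, Fernando.
Teodoro is living and takes 1/20.
Mateo is living and takes 1/20.
Fernando is living and takes 1/20.
Diego is living and takes 3/20.

Alonso 3/20; Catalina 1/60; Diego 3/20; Elena 3/20; Fernando 1/20; Graciela 1/60; Joaquin 1/4; Mateo 1/20; Nieves 1/20; Pilar 1/20; Teodoro 1/20; Valentina 1/60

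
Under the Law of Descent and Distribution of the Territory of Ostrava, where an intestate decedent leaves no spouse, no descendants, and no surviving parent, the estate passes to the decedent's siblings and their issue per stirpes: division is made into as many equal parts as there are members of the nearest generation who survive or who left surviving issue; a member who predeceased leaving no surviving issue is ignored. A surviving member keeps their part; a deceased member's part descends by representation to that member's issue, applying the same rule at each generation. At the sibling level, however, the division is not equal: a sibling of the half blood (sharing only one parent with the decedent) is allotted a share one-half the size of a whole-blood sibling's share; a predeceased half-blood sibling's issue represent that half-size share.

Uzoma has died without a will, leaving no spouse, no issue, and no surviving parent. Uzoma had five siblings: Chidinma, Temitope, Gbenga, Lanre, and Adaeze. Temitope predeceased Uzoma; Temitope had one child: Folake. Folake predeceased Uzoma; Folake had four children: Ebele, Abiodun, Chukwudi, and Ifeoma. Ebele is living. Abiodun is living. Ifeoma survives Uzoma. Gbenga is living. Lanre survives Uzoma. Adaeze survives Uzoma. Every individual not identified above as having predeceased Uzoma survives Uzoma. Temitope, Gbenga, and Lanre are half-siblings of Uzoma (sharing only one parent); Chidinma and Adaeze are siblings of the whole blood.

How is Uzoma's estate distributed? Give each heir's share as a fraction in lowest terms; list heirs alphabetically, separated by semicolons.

No spouse, descendants, or parent survives, so the estate passes to Uzoma's siblings per stirpes.
Half-blood siblings count for one-half the weight of whole-blood siblings at the initial division.
Dividing 1 in proportion to weights (total weight 7/2): Chidinma (weight 1) → 2/7; Temitope (weight 1/2) → 1/7; Gbenga (weight 1/2) → 1/7; Lanre (weight 1/2) → 1/7; Adaeze (weight 1) → 2/7.
Chidinma is living and takes 2/7.
Temitope predeceased; the 1/7 allotted to Temitope's branch passes to Temitope's issue by representation.
Folake's line is the sole branch at this level, so the full 1/7 passes to Folake's issue by representation.
The 1/7 is divided into 4 equal shares of 1/28 among Ebele, Abiodun, Chukwudi, Ifeoma.
Ebele is living and takes 1/28.
Abiodun is living and takes 1/28.
Chukwudi is living and takes 1/28.
Ifeoma is living and takes 1/28.
Gbenga is living and takes 1/7.
Lanre is living and takes 1/7.
Adaeze is living and takes 2/7.

Abiodun 1/28; Adaeze 2/7; Chidinma 2/7; Chukwudi 1/28; Ebele 1/28; Gbenga 1/7; Ifeoma 1/28; Lanre 1/7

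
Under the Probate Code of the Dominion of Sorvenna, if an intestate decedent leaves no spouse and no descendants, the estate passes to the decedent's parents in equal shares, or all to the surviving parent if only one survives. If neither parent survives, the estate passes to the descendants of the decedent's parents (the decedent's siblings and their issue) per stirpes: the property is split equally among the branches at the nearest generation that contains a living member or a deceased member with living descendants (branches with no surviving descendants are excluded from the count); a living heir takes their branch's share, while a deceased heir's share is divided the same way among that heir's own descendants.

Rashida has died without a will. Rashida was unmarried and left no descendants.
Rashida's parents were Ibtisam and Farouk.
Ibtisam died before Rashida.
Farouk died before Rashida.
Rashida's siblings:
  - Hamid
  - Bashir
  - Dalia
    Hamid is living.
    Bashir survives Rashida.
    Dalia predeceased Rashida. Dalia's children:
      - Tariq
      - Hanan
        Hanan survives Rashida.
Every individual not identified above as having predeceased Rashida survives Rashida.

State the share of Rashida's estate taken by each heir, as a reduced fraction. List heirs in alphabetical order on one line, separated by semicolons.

Neither parent survives and there are no descendants, so the estate passes to Rashida's siblings and their issue per stirpes.
The estate is divided into 3 equal shares of 1/3 among Hamid, Bashir, Dalia.
Hamid is living and takes 1/3.
Bashir is living and takes 1/3.
Dalia predeceased; the 1/3 allotted to Dalia's branch passes to Dalia's issue by representation.
The 1/3 is divided into 2 equal shares of 1/6 among Tariq, Hanan.
Tariq is living and takes 1/6.
Hanan is living and takes 1/6.

Bashir 1/3; Hamid 1/3; Hanan 1/6; Tariq 1/6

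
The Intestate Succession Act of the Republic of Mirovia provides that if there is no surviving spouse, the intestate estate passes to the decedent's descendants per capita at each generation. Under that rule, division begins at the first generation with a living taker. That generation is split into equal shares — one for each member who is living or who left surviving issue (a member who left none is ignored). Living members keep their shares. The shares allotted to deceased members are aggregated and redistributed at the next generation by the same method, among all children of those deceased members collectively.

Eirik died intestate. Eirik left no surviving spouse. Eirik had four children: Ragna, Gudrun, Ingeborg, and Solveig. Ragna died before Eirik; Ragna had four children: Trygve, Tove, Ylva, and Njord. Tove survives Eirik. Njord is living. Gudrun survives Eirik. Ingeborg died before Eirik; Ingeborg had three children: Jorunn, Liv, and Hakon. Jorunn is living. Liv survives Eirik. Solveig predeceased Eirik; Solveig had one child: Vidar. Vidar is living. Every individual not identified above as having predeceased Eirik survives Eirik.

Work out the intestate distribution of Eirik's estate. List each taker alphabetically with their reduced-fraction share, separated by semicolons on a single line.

Gudrun 1/4; Hakon 3/32; Jorunn 3/32; Liv 3/32; Njord 3/32; Tove 3/32; Trygve 3/32; Vidar 3/32; Ylva 3/32

There is no surviving spouse, so the entire estate passes to Eirik's descendants per capita at each generation.
At generation 1 (Ragna, Gudrun, Ingeborg, Solveig) there are 4 shares of (1)/4 = 1/4 each.
Living: Gudrun — each takes 1/4.
Deceased: Ragna, Ingeborg, and Solveig. Their combined 3/4 is pooled and carried to generation 2.
At generation 2 (Trygve, Tove, Ylva, Njord, Jorunn, Liv, Hakon, Vidar) there are 8 shares of (3/4)/8 = 3/32 each.
Living: Trygve, Tove, Ylva, Njord, Jorunn, Liv, Hakon, and Vidar — each takes 3/32.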